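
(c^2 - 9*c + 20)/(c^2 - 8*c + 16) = (c - 5)/(c - 4)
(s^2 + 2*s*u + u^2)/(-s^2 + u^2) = (-s - u)/(s - u)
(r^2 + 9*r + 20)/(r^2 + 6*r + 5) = (r + 4)/(r + 1)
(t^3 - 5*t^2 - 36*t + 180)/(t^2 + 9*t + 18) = (t^2 - 11*t + 30)/(t + 3)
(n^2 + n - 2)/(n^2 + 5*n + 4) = (n^2 + n - 2)/(n^2 + 5*n + 4)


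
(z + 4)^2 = z^2 + 8*z + 16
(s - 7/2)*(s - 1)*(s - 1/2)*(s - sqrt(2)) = s^4 - 5*s^3 - sqrt(2)*s^3 + 23*s^2/4 + 5*sqrt(2)*s^2 - 23*sqrt(2)*s/4 - 7*s/4 + 7*sqrt(2)/4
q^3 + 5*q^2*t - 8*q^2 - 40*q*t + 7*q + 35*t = (q - 7)*(q - 1)*(q + 5*t)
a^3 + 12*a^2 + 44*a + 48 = (a + 2)*(a + 4)*(a + 6)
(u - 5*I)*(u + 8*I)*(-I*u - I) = -I*u^3 + 3*u^2 - I*u^2 + 3*u - 40*I*u - 40*I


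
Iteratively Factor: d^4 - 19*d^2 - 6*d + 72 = (d + 3)*(d^3 - 3*d^2 - 10*d + 24) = (d + 3)^2*(d^2 - 6*d + 8) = (d - 2)*(d + 3)^2*(d - 4)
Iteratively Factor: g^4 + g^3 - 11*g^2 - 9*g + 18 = (g - 3)*(g^3 + 4*g^2 + g - 6) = (g - 3)*(g + 3)*(g^2 + g - 2) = (g - 3)*(g + 2)*(g + 3)*(g - 1)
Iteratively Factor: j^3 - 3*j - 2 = (j + 1)*(j^2 - j - 2) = (j - 2)*(j + 1)*(j + 1)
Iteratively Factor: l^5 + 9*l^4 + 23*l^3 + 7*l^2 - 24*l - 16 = (l + 4)*(l^4 + 5*l^3 + 3*l^2 - 5*l - 4) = (l + 4)^2*(l^3 + l^2 - l - 1) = (l + 1)*(l + 4)^2*(l^2 - 1) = (l - 1)*(l + 1)*(l + 4)^2*(l + 1)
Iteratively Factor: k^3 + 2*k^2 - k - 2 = (k - 1)*(k^2 + 3*k + 2) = (k - 1)*(k + 2)*(k + 1)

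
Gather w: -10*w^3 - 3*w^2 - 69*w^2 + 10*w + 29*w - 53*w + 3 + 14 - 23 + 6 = -10*w^3 - 72*w^2 - 14*w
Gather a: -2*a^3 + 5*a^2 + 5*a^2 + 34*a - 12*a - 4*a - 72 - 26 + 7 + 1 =-2*a^3 + 10*a^2 + 18*a - 90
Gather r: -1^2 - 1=-2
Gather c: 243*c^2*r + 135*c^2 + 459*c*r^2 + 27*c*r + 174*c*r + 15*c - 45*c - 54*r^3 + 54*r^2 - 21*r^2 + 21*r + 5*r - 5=c^2*(243*r + 135) + c*(459*r^2 + 201*r - 30) - 54*r^3 + 33*r^2 + 26*r - 5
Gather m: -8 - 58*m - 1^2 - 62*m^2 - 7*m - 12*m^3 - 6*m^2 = -12*m^3 - 68*m^2 - 65*m - 9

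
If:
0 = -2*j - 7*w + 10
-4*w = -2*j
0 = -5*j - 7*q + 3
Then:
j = 20/11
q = -67/77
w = 10/11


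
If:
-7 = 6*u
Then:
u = -7/6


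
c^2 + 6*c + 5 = (c + 1)*(c + 5)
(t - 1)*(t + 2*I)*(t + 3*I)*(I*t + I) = I*t^4 - 5*t^3 - 7*I*t^2 + 5*t + 6*I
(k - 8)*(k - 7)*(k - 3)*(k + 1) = k^4 - 17*k^3 + 83*k^2 - 67*k - 168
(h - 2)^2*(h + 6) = h^3 + 2*h^2 - 20*h + 24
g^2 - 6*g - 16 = (g - 8)*(g + 2)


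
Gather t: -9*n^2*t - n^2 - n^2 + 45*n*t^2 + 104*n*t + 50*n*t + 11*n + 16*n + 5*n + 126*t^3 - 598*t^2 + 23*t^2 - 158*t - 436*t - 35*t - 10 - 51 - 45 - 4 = -2*n^2 + 32*n + 126*t^3 + t^2*(45*n - 575) + t*(-9*n^2 + 154*n - 629) - 110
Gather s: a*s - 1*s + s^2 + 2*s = s^2 + s*(a + 1)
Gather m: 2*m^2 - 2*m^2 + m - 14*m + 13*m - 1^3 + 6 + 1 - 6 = 0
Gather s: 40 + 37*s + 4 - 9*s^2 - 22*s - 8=-9*s^2 + 15*s + 36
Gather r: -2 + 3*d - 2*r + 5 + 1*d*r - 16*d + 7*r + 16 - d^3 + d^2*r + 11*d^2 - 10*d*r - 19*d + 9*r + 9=-d^3 + 11*d^2 - 32*d + r*(d^2 - 9*d + 14) + 28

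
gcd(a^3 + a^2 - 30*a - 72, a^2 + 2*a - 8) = a + 4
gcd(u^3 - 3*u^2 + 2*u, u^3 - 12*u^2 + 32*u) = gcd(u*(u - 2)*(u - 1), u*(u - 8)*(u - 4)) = u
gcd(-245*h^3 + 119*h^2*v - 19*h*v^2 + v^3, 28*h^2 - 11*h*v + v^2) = -7*h + v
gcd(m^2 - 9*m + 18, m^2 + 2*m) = 1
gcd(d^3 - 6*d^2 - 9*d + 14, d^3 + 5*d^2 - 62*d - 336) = 1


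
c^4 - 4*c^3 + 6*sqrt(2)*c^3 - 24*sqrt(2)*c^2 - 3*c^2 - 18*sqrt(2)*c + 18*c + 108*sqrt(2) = (c - 3)^2*(c + 2)*(c + 6*sqrt(2))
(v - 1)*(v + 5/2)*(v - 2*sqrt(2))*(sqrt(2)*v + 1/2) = sqrt(2)*v^4 - 7*v^3/2 + 3*sqrt(2)*v^3/2 - 21*v^2/4 - 7*sqrt(2)*v^2/2 - 3*sqrt(2)*v/2 + 35*v/4 + 5*sqrt(2)/2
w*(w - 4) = w^2 - 4*w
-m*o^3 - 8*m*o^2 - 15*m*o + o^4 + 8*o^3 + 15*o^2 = o*(-m + o)*(o + 3)*(o + 5)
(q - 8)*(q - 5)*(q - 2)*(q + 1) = q^4 - 14*q^3 + 51*q^2 - 14*q - 80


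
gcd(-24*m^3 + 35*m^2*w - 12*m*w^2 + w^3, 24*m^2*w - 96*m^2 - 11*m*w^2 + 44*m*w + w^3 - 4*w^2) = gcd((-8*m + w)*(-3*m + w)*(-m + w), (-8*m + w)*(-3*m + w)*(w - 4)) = 24*m^2 - 11*m*w + w^2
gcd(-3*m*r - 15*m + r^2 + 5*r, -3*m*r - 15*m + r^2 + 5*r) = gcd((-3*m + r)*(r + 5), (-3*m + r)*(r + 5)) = -3*m*r - 15*m + r^2 + 5*r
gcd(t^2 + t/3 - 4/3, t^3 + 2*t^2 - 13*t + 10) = t - 1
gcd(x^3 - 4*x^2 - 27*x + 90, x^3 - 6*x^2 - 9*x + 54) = x^2 - 9*x + 18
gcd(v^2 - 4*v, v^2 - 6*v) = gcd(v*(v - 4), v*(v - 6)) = v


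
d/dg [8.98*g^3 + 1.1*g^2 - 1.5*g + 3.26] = 26.94*g^2 + 2.2*g - 1.5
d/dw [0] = 0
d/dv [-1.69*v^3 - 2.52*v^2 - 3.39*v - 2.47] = -5.07*v^2 - 5.04*v - 3.39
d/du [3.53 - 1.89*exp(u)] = -1.89*exp(u)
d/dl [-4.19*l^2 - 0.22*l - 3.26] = -8.38*l - 0.22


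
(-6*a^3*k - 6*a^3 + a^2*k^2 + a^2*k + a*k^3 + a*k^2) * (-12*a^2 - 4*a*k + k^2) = 72*a^5*k + 72*a^5 + 12*a^4*k^2 + 12*a^4*k - 22*a^3*k^3 - 22*a^3*k^2 - 3*a^2*k^4 - 3*a^2*k^3 + a*k^5 + a*k^4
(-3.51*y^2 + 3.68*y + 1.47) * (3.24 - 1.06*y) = 3.7206*y^3 - 15.2732*y^2 + 10.365*y + 4.7628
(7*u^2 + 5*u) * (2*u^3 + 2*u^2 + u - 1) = 14*u^5 + 24*u^4 + 17*u^3 - 2*u^2 - 5*u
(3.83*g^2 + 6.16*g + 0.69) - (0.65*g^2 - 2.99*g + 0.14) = 3.18*g^2 + 9.15*g + 0.55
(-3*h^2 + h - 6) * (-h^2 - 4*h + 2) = 3*h^4 + 11*h^3 - 4*h^2 + 26*h - 12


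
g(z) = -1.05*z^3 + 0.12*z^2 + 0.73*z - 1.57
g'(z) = -3.15*z^2 + 0.24*z + 0.73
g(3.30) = -35.59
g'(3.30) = -32.78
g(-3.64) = 48.00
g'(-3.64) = -41.88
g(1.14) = -2.14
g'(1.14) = -3.09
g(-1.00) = -1.13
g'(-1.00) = -2.66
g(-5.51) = 173.70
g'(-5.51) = -96.23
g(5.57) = -175.23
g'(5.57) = -95.66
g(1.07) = -1.94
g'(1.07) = -2.62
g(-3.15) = 30.14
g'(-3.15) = -31.28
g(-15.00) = 3558.23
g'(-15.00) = -711.62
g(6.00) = -219.67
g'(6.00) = -111.23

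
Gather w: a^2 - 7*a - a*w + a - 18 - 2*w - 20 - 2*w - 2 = a^2 - 6*a + w*(-a - 4) - 40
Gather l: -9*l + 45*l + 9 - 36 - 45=36*l - 72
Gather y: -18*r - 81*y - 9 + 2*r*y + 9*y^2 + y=-18*r + 9*y^2 + y*(2*r - 80) - 9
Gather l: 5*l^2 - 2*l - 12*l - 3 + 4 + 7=5*l^2 - 14*l + 8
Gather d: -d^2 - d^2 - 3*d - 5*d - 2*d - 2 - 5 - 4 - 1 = -2*d^2 - 10*d - 12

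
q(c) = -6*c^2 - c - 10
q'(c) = -12*c - 1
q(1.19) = -19.69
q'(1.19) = -15.28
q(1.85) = -32.38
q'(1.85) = -23.20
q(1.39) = -22.98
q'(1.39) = -17.68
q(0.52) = -12.14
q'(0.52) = -7.24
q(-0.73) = -12.47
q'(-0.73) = 7.76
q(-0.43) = -10.68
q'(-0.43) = 4.16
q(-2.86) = -56.22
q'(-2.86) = 33.32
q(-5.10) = -160.96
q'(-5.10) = 60.20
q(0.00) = -10.00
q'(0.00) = -1.00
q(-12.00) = -862.00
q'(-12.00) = 143.00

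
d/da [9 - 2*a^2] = -4*a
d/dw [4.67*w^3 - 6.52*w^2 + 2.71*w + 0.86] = 14.01*w^2 - 13.04*w + 2.71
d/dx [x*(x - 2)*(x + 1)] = 3*x^2 - 2*x - 2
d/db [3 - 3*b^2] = -6*b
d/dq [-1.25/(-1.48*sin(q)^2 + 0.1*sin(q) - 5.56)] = (0.125 - 3.7*sin(q))*cos(q)/(1.48*sin(q)^2 - 0.1*sin(q) + 5.56)^2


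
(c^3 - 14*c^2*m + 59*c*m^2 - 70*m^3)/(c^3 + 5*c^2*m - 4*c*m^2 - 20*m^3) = (c^2 - 12*c*m + 35*m^2)/(c^2 + 7*c*m + 10*m^2)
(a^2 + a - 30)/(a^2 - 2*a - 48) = (a - 5)/(a - 8)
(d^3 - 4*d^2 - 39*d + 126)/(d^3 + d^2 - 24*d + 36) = (d - 7)/(d - 2)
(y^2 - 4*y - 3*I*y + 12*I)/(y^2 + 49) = (y^2 - 4*y - 3*I*y + 12*I)/(y^2 + 49)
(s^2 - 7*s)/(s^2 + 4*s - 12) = s*(s - 7)/(s^2 + 4*s - 12)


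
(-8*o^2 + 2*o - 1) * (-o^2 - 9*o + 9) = 8*o^4 + 70*o^3 - 89*o^2 + 27*o - 9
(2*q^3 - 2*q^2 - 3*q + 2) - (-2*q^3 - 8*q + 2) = 4*q^3 - 2*q^2 + 5*q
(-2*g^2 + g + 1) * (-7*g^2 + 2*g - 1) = 14*g^4 - 11*g^3 - 3*g^2 + g - 1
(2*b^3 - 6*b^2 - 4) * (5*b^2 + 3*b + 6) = 10*b^5 - 24*b^4 - 6*b^3 - 56*b^2 - 12*b - 24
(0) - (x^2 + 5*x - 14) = -x^2 - 5*x + 14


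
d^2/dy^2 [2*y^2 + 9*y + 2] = 4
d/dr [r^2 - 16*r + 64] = 2*r - 16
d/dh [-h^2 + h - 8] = 1 - 2*h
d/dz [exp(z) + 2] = exp(z)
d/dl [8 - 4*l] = -4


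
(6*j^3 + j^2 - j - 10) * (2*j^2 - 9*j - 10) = 12*j^5 - 52*j^4 - 71*j^3 - 21*j^2 + 100*j + 100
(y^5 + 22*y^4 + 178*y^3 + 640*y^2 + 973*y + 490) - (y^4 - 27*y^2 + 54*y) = y^5 + 21*y^4 + 178*y^3 + 667*y^2 + 919*y + 490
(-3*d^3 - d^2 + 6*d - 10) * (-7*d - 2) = 21*d^4 + 13*d^3 - 40*d^2 + 58*d + 20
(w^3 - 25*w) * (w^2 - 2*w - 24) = w^5 - 2*w^4 - 49*w^3 + 50*w^2 + 600*w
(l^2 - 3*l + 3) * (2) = 2*l^2 - 6*l + 6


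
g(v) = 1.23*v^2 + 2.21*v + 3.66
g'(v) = 2.46*v + 2.21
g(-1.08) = 2.71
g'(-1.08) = -0.45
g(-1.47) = 3.07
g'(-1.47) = -1.41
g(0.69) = 5.77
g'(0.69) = 3.91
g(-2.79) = 7.07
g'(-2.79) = -4.65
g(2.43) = 16.29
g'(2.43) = 8.19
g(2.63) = 17.98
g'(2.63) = 8.68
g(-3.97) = 14.27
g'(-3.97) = -7.56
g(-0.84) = 2.67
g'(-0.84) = 0.14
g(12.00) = 207.30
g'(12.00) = 31.73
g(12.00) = 207.30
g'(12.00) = 31.73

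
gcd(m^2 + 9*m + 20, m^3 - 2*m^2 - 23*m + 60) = m + 5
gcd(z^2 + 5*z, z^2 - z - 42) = 1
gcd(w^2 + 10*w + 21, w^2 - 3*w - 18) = w + 3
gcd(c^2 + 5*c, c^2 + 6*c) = c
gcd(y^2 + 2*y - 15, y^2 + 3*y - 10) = y + 5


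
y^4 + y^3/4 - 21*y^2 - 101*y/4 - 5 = (y - 5)*(y + 1/4)*(y + 1)*(y + 4)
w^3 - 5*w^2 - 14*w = w*(w - 7)*(w + 2)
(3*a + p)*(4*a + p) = 12*a^2 + 7*a*p + p^2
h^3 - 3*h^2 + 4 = (h - 2)^2*(h + 1)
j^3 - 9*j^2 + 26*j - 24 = (j - 4)*(j - 3)*(j - 2)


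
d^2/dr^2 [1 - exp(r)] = -exp(r)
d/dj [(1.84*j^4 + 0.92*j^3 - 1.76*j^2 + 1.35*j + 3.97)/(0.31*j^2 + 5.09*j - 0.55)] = (1.1408*j^5 + 28.382*j^4 + 5.3176*j^3 - 10.8949*j^2 - 0.525399999999999*j - 20.9498)/(0.0961*j^4 + 3.1558*j^3 + 25.5671*j^2 - 5.599*j + 0.3025)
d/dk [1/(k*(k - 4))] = 2*(2 - k)/(k^2*(k^2 - 8*k + 16))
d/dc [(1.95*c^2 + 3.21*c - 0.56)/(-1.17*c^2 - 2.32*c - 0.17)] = (-0.7683*c^2 - 1.9734*c - 1.8449)/(1.3689*c^4 + 5.4288*c^3 + 5.7802*c^2 + 0.7888*c + 0.0289)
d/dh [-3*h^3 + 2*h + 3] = 2 - 9*h^2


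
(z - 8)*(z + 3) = z^2 - 5*z - 24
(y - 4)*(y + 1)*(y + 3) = y^3 - 13*y - 12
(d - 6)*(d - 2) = d^2 - 8*d + 12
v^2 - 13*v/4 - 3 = (v - 4)*(v + 3/4)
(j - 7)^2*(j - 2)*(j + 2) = j^4 - 14*j^3 + 45*j^2 + 56*j - 196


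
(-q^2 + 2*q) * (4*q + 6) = -4*q^3 + 2*q^2 + 12*q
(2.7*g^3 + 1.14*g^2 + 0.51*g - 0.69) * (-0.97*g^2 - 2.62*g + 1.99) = -2.619*g^5 - 8.1798*g^4 + 1.8915*g^3 + 1.6017*g^2 + 2.8227*g - 1.3731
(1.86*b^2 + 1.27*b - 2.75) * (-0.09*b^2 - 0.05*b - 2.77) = -0.1674*b^4 - 0.2073*b^3 - 4.9682*b^2 - 3.3804*b + 7.6175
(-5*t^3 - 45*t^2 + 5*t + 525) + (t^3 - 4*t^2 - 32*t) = -4*t^3 - 49*t^2 - 27*t + 525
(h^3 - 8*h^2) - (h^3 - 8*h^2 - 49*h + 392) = 49*h - 392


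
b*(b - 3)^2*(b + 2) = b^4 - 4*b^3 - 3*b^2 + 18*b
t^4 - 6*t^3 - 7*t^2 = t^2*(t - 7)*(t + 1)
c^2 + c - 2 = (c - 1)*(c + 2)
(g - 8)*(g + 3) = g^2 - 5*g - 24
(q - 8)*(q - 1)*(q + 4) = q^3 - 5*q^2 - 28*q + 32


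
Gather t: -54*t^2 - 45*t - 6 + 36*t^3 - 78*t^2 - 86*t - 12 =36*t^3 - 132*t^2 - 131*t - 18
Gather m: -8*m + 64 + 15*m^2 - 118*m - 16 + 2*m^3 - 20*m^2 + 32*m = 2*m^3 - 5*m^2 - 94*m + 48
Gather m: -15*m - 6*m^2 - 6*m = -6*m^2 - 21*m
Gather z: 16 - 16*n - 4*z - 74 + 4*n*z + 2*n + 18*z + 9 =-14*n + z*(4*n + 14) - 49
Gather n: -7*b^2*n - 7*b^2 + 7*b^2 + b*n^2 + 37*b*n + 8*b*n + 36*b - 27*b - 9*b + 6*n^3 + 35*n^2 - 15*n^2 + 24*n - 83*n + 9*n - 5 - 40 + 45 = 6*n^3 + n^2*(b + 20) + n*(-7*b^2 + 45*b - 50)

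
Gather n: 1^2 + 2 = 3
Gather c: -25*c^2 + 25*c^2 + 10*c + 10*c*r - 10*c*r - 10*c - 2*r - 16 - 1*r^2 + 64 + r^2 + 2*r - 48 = 0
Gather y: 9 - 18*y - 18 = -18*y - 9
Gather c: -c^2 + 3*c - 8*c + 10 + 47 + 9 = -c^2 - 5*c + 66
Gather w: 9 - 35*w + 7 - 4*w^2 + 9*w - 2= -4*w^2 - 26*w + 14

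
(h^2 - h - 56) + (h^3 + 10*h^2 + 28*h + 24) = h^3 + 11*h^2 + 27*h - 32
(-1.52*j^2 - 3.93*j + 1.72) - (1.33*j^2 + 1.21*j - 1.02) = -2.85*j^2 - 5.14*j + 2.74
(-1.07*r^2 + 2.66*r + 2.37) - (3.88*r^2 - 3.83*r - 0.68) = -4.95*r^2 + 6.49*r + 3.05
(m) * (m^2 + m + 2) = m^3 + m^2 + 2*m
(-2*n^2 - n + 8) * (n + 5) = -2*n^3 - 11*n^2 + 3*n + 40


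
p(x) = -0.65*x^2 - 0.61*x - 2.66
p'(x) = -1.3*x - 0.61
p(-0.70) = -2.55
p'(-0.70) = 0.30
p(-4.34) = -12.26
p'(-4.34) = 5.03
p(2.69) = -9.00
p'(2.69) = -4.11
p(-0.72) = -2.56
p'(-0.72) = 0.33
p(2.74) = -9.21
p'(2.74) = -4.17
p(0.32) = -2.92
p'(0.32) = -1.03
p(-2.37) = -4.87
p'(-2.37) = 2.47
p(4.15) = -16.39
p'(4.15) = -6.00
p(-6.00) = -22.40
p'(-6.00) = 7.19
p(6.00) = -29.72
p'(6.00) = -8.41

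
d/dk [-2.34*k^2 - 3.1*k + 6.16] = -4.68*k - 3.1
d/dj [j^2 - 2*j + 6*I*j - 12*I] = 2*j - 2 + 6*I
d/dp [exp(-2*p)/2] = -exp(-2*p)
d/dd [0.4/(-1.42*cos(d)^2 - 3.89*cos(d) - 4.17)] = -(1.136*cos(d) + 1.556)*sin(d)/(1.42*cos(d)^2 + 3.89*cos(d) + 4.17)^2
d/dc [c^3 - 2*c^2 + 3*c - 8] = 3*c^2 - 4*c + 3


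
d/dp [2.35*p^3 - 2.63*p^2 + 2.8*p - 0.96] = 7.05*p^2 - 5.26*p + 2.8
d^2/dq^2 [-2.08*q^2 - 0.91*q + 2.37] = -4.16000000000000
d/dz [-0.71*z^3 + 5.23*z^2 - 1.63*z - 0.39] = -2.13*z^2 + 10.46*z - 1.63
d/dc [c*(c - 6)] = 2*c - 6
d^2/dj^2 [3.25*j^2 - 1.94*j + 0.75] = 6.50000000000000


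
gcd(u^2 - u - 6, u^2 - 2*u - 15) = 1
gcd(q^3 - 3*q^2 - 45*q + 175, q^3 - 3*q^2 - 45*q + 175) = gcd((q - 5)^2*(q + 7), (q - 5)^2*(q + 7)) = q^3 - 3*q^2 - 45*q + 175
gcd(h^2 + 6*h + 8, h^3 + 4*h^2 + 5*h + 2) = h + 2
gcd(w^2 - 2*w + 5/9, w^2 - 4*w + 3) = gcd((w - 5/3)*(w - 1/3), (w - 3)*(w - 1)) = 1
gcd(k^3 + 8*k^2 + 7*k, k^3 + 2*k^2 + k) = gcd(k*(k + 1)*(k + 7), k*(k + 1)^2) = k^2 + k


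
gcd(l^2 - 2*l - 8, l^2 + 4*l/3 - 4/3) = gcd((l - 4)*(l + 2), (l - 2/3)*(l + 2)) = l + 2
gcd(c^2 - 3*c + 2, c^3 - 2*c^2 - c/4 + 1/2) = c - 2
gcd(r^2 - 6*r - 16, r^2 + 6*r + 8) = r + 2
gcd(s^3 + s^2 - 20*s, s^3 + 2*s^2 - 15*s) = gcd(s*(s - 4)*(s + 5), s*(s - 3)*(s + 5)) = s^2 + 5*s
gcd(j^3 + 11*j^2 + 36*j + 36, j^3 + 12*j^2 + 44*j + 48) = j^2 + 8*j + 12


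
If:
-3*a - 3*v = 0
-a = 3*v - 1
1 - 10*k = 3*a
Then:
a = -1/2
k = 1/4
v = 1/2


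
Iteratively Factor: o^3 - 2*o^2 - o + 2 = (o - 2)*(o^2 - 1) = (o - 2)*(o - 1)*(o + 1)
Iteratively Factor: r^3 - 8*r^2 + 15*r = (r - 5)*(r^2 - 3*r) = (r - 5)*(r - 3)*(r)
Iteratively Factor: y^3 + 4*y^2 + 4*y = (y + 2)*(y^2 + 2*y) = y*(y + 2)*(y + 2)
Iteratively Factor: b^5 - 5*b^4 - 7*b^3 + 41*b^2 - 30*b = (b)*(b^4 - 5*b^3 - 7*b^2 + 41*b - 30) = b*(b - 2)*(b^3 - 3*b^2 - 13*b + 15) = b*(b - 2)*(b - 1)*(b^2 - 2*b - 15) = b*(b - 2)*(b - 1)*(b + 3)*(b - 5)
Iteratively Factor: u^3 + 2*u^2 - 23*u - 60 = (u + 3)*(u^2 - u - 20) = (u + 3)*(u + 4)*(u - 5)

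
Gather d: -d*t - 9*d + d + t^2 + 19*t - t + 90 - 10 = d*(-t - 8) + t^2 + 18*t + 80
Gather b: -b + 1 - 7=-b - 6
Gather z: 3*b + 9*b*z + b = 9*b*z + 4*b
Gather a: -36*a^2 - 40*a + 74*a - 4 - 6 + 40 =-36*a^2 + 34*a + 30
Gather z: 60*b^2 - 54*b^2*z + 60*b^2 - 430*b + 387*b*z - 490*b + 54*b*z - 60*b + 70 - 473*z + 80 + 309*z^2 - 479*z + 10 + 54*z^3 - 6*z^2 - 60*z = 120*b^2 - 980*b + 54*z^3 + 303*z^2 + z*(-54*b^2 + 441*b - 1012) + 160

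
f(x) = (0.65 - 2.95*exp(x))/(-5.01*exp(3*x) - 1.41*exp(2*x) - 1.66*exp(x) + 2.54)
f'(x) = (0.65 - 2.95*exp(x))*(15.03*exp(3*x) + 2.82*exp(2*x) + 1.66*exp(x))/(-5.01*exp(3*x) - 1.41*exp(2*x) - 1.66*exp(x) + 2.54)^2 - 2.95*exp(x)/(-5.01*exp(3*x) - 1.41*exp(2*x) - 1.66*exp(x) + 2.54) = (-29.559*exp(3*x) + 5.61*exp(2*x) + 1.833*exp(x) - 6.414)*exp(x)/(25.1001*exp(6*x) + 14.1282*exp(5*x) + 18.6213*exp(4*x) - 20.7696*exp(3*x) - 4.4072*exp(2*x) - 8.4328*exp(x) + 6.4516)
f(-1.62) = 0.03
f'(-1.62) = -0.27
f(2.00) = 0.01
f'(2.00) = -0.02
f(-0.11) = 0.54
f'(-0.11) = -1.42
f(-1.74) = 0.06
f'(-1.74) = -0.22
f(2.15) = 0.01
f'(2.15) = -0.01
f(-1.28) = -0.09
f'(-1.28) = -0.49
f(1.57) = 0.02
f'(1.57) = -0.04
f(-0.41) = 2.02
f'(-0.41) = -18.02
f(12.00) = 0.00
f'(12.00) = 0.00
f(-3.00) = 0.21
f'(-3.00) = -0.05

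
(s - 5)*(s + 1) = s^2 - 4*s - 5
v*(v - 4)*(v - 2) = v^3 - 6*v^2 + 8*v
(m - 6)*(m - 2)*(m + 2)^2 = m^4 - 4*m^3 - 16*m^2 + 16*m + 48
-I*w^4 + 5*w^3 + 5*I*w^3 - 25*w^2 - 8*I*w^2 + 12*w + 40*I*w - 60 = (w - 5)*(w - 2*I)*(w + 6*I)*(-I*w + 1)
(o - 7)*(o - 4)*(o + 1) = o^3 - 10*o^2 + 17*o + 28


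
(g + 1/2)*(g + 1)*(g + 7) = g^3 + 17*g^2/2 + 11*g + 7/2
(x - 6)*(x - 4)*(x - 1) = x^3 - 11*x^2 + 34*x - 24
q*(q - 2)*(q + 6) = q^3 + 4*q^2 - 12*q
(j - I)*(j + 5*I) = j^2 + 4*I*j + 5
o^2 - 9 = (o - 3)*(o + 3)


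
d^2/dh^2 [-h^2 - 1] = -2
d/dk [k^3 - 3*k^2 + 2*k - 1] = 3*k^2 - 6*k + 2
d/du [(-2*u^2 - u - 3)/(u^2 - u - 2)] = (3*u^2 + 14*u - 1)/(u^4 - 2*u^3 - 3*u^2 + 4*u + 4)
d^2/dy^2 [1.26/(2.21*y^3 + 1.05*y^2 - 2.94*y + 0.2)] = (-(16.7076*y + 2.646)*(2.21*y^3 + 1.05*y^2 - 2.94*y + 0.2) + 1.26*(6.63*y^2 + 2.1*y - 2.94)*(13.26*y^2 + 4.2*y - 5.88))/(2.21*y^3 + 1.05*y^2 - 2.94*y + 0.2)^3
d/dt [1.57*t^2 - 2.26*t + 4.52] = 3.14*t - 2.26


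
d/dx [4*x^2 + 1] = 8*x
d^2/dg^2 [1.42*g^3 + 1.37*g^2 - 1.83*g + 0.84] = 8.52*g + 2.74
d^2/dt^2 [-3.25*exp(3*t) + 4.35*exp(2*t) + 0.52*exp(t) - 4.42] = (-29.25*exp(2*t) + 17.4*exp(t) + 0.52)*exp(t)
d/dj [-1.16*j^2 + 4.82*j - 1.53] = 4.82 - 2.32*j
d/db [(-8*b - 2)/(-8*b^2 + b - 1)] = 2*(-32*b^2 - 16*b + 5)/(64*b^4 - 16*b^3 + 17*b^2 - 2*b + 1)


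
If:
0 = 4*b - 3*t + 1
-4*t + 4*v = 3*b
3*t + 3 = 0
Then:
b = -1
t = -1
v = -7/4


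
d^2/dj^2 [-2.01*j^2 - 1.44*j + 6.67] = -4.02000000000000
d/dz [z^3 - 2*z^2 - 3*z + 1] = 3*z^2 - 4*z - 3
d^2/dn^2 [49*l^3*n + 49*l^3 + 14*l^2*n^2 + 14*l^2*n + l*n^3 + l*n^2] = 2*l*(14*l + 3*n + 1)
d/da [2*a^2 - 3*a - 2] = 4*a - 3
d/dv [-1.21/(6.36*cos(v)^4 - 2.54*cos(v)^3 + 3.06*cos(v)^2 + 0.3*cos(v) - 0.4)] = (-30.7824*cos(v)^3 + 9.2202*cos(v)^2 - 7.4052*cos(v) - 0.363)*sin(v)/(6.36*cos(v)^4 - 2.54*cos(v)^3 + 3.06*cos(v)^2 + 0.3*cos(v) - 0.4)^2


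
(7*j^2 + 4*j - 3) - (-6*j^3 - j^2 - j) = 6*j^3 + 8*j^2 + 5*j - 3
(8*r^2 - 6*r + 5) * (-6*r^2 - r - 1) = -48*r^4 + 28*r^3 - 32*r^2 + r - 5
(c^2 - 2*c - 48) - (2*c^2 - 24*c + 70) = -c^2 + 22*c - 118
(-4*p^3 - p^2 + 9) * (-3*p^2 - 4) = 12*p^5 + 3*p^4 + 16*p^3 - 23*p^2 - 36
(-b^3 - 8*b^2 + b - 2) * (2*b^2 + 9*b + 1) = -2*b^5 - 25*b^4 - 71*b^3 - 3*b^2 - 17*b - 2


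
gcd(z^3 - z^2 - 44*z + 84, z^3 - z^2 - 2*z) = z - 2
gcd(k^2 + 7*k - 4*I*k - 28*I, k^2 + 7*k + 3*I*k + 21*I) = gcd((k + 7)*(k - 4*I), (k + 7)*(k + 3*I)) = k + 7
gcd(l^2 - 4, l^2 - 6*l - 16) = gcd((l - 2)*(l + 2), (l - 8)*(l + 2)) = l + 2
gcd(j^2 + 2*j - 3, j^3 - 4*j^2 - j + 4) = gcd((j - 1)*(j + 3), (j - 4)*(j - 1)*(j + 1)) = j - 1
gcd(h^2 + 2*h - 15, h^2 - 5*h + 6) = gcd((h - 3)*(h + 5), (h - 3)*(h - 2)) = h - 3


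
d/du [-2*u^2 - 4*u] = -4*u - 4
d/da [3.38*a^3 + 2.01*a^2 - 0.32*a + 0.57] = 10.14*a^2 + 4.02*a - 0.32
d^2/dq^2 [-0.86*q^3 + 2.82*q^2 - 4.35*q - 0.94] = 5.64 - 5.16*q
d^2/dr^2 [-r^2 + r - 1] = -2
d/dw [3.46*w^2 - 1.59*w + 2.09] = 6.92*w - 1.59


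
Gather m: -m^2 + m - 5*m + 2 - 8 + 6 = -m^2 - 4*m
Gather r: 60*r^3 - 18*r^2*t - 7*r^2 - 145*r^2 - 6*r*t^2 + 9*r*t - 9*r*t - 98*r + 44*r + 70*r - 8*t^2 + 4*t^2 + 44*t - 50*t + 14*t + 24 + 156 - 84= 60*r^3 + r^2*(-18*t - 152) + r*(16 - 6*t^2) - 4*t^2 + 8*t + 96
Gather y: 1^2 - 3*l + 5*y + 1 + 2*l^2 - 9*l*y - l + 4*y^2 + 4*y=2*l^2 - 4*l + 4*y^2 + y*(9 - 9*l) + 2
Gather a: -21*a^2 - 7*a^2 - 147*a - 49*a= -28*a^2 - 196*a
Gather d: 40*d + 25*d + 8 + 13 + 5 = 65*d + 26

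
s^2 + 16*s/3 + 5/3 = (s + 1/3)*(s + 5)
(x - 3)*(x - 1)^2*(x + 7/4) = x^4 - 13*x^3/4 - 7*x^2/4 + 37*x/4 - 21/4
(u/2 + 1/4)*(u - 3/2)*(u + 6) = u^3/2 + 5*u^2/2 - 27*u/8 - 9/4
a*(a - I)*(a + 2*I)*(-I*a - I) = -I*a^4 + a^3 - I*a^3 + a^2 - 2*I*a^2 - 2*I*a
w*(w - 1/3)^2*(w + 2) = w^4 + 4*w^3/3 - 11*w^2/9 + 2*w/9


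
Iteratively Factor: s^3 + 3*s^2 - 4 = (s - 1)*(s^2 + 4*s + 4) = (s - 1)*(s + 2)*(s + 2)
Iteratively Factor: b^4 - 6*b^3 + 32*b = (b - 4)*(b^3 - 2*b^2 - 8*b) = b*(b - 4)*(b^2 - 2*b - 8) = b*(b - 4)^2*(b + 2)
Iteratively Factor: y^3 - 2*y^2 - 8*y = (y + 2)*(y^2 - 4*y) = (y - 4)*(y + 2)*(y)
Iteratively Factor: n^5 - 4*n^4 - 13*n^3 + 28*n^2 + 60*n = (n - 3)*(n^4 - n^3 - 16*n^2 - 20*n) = (n - 3)*(n + 2)*(n^3 - 3*n^2 - 10*n) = (n - 5)*(n - 3)*(n + 2)*(n^2 + 2*n) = (n - 5)*(n - 3)*(n + 2)^2*(n)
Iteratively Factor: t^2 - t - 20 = (t + 4)*(t - 5)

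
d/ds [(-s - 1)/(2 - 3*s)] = -5/(3*s - 2)^2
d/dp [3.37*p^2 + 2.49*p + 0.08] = 6.74*p + 2.49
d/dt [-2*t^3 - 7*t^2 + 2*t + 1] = -6*t^2 - 14*t + 2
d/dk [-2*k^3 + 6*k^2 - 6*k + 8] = -6*k^2 + 12*k - 6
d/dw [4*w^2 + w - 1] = 8*w + 1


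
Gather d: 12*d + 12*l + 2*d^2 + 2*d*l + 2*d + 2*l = 2*d^2 + d*(2*l + 14) + 14*l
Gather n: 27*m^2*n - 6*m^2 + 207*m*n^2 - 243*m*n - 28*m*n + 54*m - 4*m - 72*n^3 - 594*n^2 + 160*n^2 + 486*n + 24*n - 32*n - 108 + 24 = -6*m^2 + 50*m - 72*n^3 + n^2*(207*m - 434) + n*(27*m^2 - 271*m + 478) - 84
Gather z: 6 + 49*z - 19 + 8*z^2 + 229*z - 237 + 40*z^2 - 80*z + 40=48*z^2 + 198*z - 210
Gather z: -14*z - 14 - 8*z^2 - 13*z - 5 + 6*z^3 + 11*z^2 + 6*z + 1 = 6*z^3 + 3*z^2 - 21*z - 18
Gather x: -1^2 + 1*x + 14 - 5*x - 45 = -4*x - 32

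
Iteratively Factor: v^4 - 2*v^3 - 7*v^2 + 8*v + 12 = (v + 1)*(v^3 - 3*v^2 - 4*v + 12) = (v + 1)*(v + 2)*(v^2 - 5*v + 6) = (v - 3)*(v + 1)*(v + 2)*(v - 2)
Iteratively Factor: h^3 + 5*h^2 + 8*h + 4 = (h + 1)*(h^2 + 4*h + 4) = (h + 1)*(h + 2)*(h + 2)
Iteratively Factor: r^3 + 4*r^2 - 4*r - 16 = (r - 2)*(r^2 + 6*r + 8) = (r - 2)*(r + 2)*(r + 4)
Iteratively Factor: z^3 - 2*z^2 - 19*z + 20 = (z - 1)*(z^2 - z - 20) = (z - 5)*(z - 1)*(z + 4)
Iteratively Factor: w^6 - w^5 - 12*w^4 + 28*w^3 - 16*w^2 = (w)*(w^5 - w^4 - 12*w^3 + 28*w^2 - 16*w) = w*(w - 2)*(w^4 + w^3 - 10*w^2 + 8*w) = w*(w - 2)*(w - 1)*(w^3 + 2*w^2 - 8*w) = w^2*(w - 2)*(w - 1)*(w^2 + 2*w - 8) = w^2*(w - 2)*(w - 1)*(w + 4)*(w - 2)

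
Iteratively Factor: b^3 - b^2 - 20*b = (b)*(b^2 - b - 20) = b*(b + 4)*(b - 5)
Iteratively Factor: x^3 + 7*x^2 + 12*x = (x + 4)*(x^2 + 3*x) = x*(x + 4)*(x + 3)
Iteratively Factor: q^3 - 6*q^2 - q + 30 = (q - 3)*(q^2 - 3*q - 10) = (q - 5)*(q - 3)*(q + 2)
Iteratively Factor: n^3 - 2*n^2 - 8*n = (n)*(n^2 - 2*n - 8) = n*(n - 4)*(n + 2)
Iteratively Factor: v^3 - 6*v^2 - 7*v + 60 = (v + 3)*(v^2 - 9*v + 20) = (v - 4)*(v + 3)*(v - 5)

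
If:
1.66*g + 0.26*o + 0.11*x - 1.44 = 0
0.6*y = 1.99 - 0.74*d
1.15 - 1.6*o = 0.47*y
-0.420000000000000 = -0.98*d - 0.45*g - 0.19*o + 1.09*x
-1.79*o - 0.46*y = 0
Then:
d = -13.16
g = 2.45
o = -5.02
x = -12.08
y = 19.55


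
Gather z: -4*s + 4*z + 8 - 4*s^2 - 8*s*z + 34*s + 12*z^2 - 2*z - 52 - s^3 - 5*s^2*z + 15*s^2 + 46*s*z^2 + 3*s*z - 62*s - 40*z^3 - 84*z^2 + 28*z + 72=-s^3 + 11*s^2 - 32*s - 40*z^3 + z^2*(46*s - 72) + z*(-5*s^2 - 5*s + 30) + 28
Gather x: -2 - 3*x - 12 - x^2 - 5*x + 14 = -x^2 - 8*x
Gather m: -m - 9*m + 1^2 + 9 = 10 - 10*m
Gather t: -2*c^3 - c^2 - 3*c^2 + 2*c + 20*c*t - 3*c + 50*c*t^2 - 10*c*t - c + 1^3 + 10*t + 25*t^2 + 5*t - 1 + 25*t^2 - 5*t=-2*c^3 - 4*c^2 - 2*c + t^2*(50*c + 50) + t*(10*c + 10)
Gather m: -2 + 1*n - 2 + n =2*n - 4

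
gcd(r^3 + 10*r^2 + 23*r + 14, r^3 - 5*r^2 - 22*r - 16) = r^2 + 3*r + 2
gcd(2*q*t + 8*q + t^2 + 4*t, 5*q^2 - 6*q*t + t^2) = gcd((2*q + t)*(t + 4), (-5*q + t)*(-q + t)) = 1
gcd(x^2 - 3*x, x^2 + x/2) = x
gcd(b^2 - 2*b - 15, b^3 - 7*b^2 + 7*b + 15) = b - 5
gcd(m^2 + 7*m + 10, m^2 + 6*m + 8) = m + 2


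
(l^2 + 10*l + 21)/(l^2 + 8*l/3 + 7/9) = 9*(l^2 + 10*l + 21)/(9*l^2 + 24*l + 7)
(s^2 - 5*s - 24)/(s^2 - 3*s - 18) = (s - 8)/(s - 6)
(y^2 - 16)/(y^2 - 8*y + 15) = (y^2 - 16)/(y^2 - 8*y + 15)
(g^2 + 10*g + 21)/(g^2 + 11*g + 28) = (g + 3)/(g + 4)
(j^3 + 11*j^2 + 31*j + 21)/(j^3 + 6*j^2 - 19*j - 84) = (j + 1)/(j - 4)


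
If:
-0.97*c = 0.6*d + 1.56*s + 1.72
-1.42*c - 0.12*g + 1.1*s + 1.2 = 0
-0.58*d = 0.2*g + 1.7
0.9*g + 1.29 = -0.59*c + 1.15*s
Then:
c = 0.55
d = -2.02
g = -2.65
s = -0.67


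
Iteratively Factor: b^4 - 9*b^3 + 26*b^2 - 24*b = (b - 4)*(b^3 - 5*b^2 + 6*b) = b*(b - 4)*(b^2 - 5*b + 6) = b*(b - 4)*(b - 2)*(b - 3)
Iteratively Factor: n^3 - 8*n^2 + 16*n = (n)*(n^2 - 8*n + 16) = n*(n - 4)*(n - 4)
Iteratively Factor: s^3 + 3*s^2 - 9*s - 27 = (s + 3)*(s^2 - 9) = (s + 3)^2*(s - 3)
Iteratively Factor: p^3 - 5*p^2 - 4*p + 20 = (p - 2)*(p^2 - 3*p - 10) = (p - 2)*(p + 2)*(p - 5)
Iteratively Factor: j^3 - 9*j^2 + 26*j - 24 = (j - 2)*(j^2 - 7*j + 12) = (j - 4)*(j - 2)*(j - 3)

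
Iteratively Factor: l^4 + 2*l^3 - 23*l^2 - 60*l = (l)*(l^3 + 2*l^2 - 23*l - 60) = l*(l - 5)*(l^2 + 7*l + 12) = l*(l - 5)*(l + 3)*(l + 4)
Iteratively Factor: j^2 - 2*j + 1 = (j - 1)*(j - 1)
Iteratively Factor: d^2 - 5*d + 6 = (d - 3)*(d - 2)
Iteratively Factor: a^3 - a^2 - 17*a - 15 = (a - 5)*(a^2 + 4*a + 3) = (a - 5)*(a + 1)*(a + 3)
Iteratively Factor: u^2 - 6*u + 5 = (u - 1)*(u - 5)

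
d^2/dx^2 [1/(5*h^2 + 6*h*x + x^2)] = 2*(-5*h^2 - 6*h*x - x^2 + 4*(3*h + x)^2)/(5*h^2 + 6*h*x + x^2)^3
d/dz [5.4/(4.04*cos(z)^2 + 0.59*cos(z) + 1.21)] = (43.632*cos(z) + 3.186)*sin(z)/(4.04*cos(z)^2 + 0.59*cos(z) + 1.21)^2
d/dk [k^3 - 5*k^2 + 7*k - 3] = 3*k^2 - 10*k + 7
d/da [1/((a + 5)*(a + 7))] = 2*(-a - 6)/(a^4 + 24*a^3 + 214*a^2 + 840*a + 1225)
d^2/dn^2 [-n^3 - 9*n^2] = -6*n - 18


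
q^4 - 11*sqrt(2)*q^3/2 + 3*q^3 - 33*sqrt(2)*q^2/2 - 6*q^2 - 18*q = q*(q + 3)*(q - 6*sqrt(2))*(q + sqrt(2)/2)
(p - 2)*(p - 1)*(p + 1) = p^3 - 2*p^2 - p + 2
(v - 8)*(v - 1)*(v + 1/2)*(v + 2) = v^4 - 13*v^3/2 - 27*v^2/2 + 11*v + 8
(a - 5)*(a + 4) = a^2 - a - 20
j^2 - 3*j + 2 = (j - 2)*(j - 1)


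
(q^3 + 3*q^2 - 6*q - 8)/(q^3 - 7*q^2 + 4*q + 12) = (q + 4)/(q - 6)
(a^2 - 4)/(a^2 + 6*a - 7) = (a^2 - 4)/(a^2 + 6*a - 7)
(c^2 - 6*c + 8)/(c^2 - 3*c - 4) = (c - 2)/(c + 1)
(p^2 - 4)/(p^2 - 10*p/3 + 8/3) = 3*(p + 2)/(3*p - 4)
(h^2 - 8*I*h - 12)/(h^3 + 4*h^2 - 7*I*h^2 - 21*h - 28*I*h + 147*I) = (h^2 - 8*I*h - 12)/(h^3 + h^2*(4 - 7*I) + h*(-21 - 28*I) + 147*I)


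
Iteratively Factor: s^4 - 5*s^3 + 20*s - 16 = (s - 4)*(s^3 - s^2 - 4*s + 4) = (s - 4)*(s - 1)*(s^2 - 4) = (s - 4)*(s - 2)*(s - 1)*(s + 2)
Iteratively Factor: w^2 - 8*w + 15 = (w - 3)*(w - 5)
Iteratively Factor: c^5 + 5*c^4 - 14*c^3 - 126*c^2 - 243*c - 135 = (c + 3)*(c^4 + 2*c^3 - 20*c^2 - 66*c - 45) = (c + 3)^2*(c^3 - c^2 - 17*c - 15) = (c - 5)*(c + 3)^2*(c^2 + 4*c + 3) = (c - 5)*(c + 3)^3*(c + 1)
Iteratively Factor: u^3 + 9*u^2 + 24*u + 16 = (u + 4)*(u^2 + 5*u + 4) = (u + 1)*(u + 4)*(u + 4)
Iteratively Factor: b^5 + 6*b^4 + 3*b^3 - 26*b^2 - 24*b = (b + 3)*(b^4 + 3*b^3 - 6*b^2 - 8*b) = (b + 3)*(b + 4)*(b^3 - b^2 - 2*b) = (b + 1)*(b + 3)*(b + 4)*(b^2 - 2*b) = (b - 2)*(b + 1)*(b + 3)*(b + 4)*(b)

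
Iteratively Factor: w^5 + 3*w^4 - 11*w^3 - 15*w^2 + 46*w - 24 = (w + 3)*(w^4 - 11*w^2 + 18*w - 8) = (w - 1)*(w + 3)*(w^3 + w^2 - 10*w + 8) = (w - 1)^2*(w + 3)*(w^2 + 2*w - 8) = (w - 2)*(w - 1)^2*(w + 3)*(w + 4)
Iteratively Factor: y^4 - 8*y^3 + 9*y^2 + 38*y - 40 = (y + 2)*(y^3 - 10*y^2 + 29*y - 20) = (y - 4)*(y + 2)*(y^2 - 6*y + 5) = (y - 5)*(y - 4)*(y + 2)*(y - 1)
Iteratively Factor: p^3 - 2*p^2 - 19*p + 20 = (p + 4)*(p^2 - 6*p + 5) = (p - 1)*(p + 4)*(p - 5)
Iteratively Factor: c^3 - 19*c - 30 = (c + 3)*(c^2 - 3*c - 10) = (c - 5)*(c + 3)*(c + 2)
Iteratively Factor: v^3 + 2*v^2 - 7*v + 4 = (v - 1)*(v^2 + 3*v - 4) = (v - 1)^2*(v + 4)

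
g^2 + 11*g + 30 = (g + 5)*(g + 6)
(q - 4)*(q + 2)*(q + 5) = q^3 + 3*q^2 - 18*q - 40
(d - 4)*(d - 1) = d^2 - 5*d + 4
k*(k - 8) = k^2 - 8*k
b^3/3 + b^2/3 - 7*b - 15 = (b/3 + 1)*(b - 5)*(b + 3)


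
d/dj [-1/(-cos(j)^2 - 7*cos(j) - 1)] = (2*cos(j) + 7)*sin(j)/(cos(j)^2 + 7*cos(j) + 1)^2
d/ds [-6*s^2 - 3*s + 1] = -12*s - 3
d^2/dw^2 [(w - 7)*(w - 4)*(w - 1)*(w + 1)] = 12*w^2 - 66*w + 54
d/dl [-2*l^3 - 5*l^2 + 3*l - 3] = -6*l^2 - 10*l + 3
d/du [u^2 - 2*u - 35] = 2*u - 2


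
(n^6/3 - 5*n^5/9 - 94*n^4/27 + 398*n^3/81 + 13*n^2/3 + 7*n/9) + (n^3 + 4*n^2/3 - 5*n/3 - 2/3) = n^6/3 - 5*n^5/9 - 94*n^4/27 + 479*n^3/81 + 17*n^2/3 - 8*n/9 - 2/3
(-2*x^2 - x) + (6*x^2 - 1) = 4*x^2 - x - 1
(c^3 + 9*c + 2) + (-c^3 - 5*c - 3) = 4*c - 1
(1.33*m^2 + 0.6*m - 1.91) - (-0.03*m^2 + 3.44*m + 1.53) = 1.36*m^2 - 2.84*m - 3.44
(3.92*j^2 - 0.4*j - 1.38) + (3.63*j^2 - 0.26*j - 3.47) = 7.55*j^2 - 0.66*j - 4.85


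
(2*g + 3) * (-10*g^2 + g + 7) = -20*g^3 - 28*g^2 + 17*g + 21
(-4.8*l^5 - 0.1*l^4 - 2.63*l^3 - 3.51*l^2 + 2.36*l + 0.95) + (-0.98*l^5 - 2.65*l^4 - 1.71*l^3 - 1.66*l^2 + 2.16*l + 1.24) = -5.78*l^5 - 2.75*l^4 - 4.34*l^3 - 5.17*l^2 + 4.52*l + 2.19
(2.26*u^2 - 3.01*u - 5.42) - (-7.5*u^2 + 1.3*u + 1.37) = 9.76*u^2 - 4.31*u - 6.79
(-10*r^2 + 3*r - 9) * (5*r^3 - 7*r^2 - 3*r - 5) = -50*r^5 + 85*r^4 - 36*r^3 + 104*r^2 + 12*r + 45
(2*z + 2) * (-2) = -4*z - 4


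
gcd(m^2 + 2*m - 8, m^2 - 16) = m + 4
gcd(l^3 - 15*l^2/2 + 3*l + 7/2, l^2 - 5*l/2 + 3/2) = l - 1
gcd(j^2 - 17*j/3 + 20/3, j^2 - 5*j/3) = j - 5/3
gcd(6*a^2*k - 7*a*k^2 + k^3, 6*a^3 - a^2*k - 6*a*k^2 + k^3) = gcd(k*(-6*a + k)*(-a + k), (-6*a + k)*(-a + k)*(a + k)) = 6*a^2 - 7*a*k + k^2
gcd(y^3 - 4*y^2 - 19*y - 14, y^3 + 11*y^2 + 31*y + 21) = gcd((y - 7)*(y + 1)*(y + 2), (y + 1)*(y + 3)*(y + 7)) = y + 1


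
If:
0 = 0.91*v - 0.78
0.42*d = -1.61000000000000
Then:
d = -3.83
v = 0.86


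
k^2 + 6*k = k*(k + 6)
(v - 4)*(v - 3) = v^2 - 7*v + 12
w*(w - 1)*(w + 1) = w^3 - w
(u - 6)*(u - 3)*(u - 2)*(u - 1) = u^4 - 12*u^3 + 47*u^2 - 72*u + 36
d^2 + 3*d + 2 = (d + 1)*(d + 2)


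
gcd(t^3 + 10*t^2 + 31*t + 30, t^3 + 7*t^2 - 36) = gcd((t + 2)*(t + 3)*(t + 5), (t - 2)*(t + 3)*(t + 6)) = t + 3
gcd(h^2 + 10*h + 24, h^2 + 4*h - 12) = h + 6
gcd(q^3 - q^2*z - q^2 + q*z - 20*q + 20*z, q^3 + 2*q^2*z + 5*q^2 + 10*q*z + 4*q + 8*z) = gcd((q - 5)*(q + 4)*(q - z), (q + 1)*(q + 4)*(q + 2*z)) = q + 4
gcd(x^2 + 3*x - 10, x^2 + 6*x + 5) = x + 5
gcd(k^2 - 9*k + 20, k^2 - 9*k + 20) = k^2 - 9*k + 20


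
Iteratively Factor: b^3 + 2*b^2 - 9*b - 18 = (b + 3)*(b^2 - b - 6) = (b + 2)*(b + 3)*(b - 3)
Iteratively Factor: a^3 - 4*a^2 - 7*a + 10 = (a - 1)*(a^2 - 3*a - 10) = (a - 1)*(a + 2)*(a - 5)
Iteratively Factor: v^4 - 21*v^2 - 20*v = (v)*(v^3 - 21*v - 20) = v*(v + 1)*(v^2 - v - 20) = v*(v + 1)*(v + 4)*(v - 5)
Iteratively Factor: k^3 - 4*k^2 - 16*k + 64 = (k - 4)*(k^2 - 16) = (k - 4)*(k + 4)*(k - 4)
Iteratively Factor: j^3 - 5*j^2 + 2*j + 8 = (j - 2)*(j^2 - 3*j - 4) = (j - 2)*(j + 1)*(j - 4)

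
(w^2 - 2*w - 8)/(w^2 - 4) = (w - 4)/(w - 2)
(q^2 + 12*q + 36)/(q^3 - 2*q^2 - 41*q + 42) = (q + 6)/(q^2 - 8*q + 7)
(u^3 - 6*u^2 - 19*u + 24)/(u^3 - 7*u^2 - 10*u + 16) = (u + 3)/(u + 2)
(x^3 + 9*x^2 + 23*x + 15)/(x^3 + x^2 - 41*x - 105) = (x + 1)/(x - 7)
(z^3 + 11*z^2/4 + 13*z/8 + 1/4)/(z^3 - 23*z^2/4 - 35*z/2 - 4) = (z + 1/2)/(z - 8)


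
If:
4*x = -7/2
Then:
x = -7/8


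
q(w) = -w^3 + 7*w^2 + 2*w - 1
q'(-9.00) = -367.00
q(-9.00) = 1277.00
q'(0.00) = 2.00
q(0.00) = -1.00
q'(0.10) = 3.37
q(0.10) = -0.73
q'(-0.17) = -0.47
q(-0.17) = -1.13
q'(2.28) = 18.32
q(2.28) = 28.10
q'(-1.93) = -36.19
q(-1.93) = 28.40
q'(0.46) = 7.81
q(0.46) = 1.30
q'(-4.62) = -126.71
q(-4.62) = 237.78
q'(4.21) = 7.77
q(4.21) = 56.87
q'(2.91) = 17.34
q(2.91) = 39.45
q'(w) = -3*w^2 + 14*w + 2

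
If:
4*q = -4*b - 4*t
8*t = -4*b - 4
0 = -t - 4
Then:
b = 7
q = -3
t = -4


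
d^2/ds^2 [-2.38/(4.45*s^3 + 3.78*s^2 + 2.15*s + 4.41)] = ((63.546*s + 17.9928)*(4.45*s^3 + 3.78*s^2 + 2.15*s + 4.41) - 2.38*(13.35*s^2 + 7.56*s + 2.15)*(26.7*s^2 + 15.12*s + 4.3))/(4.45*s^3 + 3.78*s^2 + 2.15*s + 4.41)^3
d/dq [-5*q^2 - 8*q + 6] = -10*q - 8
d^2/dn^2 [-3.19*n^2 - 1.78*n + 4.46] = -6.38000000000000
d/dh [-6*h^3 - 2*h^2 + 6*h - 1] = -18*h^2 - 4*h + 6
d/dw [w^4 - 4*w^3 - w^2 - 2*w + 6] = 4*w^3 - 12*w^2 - 2*w - 2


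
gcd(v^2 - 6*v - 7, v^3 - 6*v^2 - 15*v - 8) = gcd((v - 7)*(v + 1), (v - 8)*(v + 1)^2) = v + 1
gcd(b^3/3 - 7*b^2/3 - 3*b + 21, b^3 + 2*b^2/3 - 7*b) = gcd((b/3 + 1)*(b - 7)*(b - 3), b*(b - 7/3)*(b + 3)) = b + 3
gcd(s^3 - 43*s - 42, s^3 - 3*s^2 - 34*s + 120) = s + 6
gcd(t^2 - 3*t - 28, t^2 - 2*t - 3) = 1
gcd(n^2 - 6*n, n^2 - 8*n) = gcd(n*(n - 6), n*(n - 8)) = n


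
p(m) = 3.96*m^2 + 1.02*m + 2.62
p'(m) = 7.92*m + 1.02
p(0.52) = 4.22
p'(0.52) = 5.14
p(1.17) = 9.23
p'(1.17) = 10.29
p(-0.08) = 2.56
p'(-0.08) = 0.39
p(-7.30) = 206.20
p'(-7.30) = -56.80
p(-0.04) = 2.59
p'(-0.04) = 0.70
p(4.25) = 78.48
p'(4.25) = 34.68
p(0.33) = 3.39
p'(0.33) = 3.63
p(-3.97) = 60.98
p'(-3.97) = -30.42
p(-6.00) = 139.06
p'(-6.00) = -46.50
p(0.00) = 2.62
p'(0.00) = 1.02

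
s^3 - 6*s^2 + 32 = (s - 4)^2*(s + 2)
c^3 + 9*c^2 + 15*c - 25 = (c - 1)*(c + 5)^2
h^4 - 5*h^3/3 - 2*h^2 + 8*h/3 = h*(h - 2)*(h - 1)*(h + 4/3)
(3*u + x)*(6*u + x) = 18*u^2 + 9*u*x + x^2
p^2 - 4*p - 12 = (p - 6)*(p + 2)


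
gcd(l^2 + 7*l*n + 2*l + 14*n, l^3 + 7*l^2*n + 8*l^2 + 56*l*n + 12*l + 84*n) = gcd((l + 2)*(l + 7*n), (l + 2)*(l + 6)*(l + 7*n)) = l^2 + 7*l*n + 2*l + 14*n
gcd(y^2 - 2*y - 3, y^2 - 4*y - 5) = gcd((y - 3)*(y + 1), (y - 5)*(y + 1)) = y + 1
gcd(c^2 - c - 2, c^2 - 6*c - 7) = c + 1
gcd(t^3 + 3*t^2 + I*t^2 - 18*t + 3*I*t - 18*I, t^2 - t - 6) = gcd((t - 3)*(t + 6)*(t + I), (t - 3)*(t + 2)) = t - 3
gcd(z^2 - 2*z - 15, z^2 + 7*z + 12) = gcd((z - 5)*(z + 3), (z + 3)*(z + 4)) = z + 3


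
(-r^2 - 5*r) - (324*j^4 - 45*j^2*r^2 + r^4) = -324*j^4 + 45*j^2*r^2 - r^4 - r^2 - 5*r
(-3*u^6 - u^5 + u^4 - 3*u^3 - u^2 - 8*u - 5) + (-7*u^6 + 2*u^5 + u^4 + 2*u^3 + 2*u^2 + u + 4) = -10*u^6 + u^5 + 2*u^4 - u^3 + u^2 - 7*u - 1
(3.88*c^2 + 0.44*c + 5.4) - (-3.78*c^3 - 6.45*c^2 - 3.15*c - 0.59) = 3.78*c^3 + 10.33*c^2 + 3.59*c + 5.99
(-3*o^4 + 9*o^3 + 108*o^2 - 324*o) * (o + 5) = -3*o^5 - 6*o^4 + 153*o^3 + 216*o^2 - 1620*o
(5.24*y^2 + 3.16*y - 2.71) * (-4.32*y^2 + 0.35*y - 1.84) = -22.6368*y^4 - 11.8172*y^3 + 3.1716*y^2 - 6.7629*y + 4.9864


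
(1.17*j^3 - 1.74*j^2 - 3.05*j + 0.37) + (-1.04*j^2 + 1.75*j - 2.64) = 1.17*j^3 - 2.78*j^2 - 1.3*j - 2.27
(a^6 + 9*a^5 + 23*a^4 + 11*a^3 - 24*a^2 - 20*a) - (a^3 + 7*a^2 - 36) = a^6 + 9*a^5 + 23*a^4 + 10*a^3 - 31*a^2 - 20*a + 36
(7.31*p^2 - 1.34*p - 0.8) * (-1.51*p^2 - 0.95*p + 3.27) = -11.0381*p^4 - 4.9211*p^3 + 26.3847*p^2 - 3.6218*p - 2.616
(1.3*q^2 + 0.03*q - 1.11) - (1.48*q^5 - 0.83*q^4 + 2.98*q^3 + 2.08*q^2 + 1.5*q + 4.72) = -1.48*q^5 + 0.83*q^4 - 2.98*q^3 - 0.78*q^2 - 1.47*q - 5.83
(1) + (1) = 2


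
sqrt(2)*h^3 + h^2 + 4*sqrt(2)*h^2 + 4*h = h*(h + 4)*(sqrt(2)*h + 1)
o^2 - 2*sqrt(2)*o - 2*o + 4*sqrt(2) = (o - 2)*(o - 2*sqrt(2))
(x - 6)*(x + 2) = x^2 - 4*x - 12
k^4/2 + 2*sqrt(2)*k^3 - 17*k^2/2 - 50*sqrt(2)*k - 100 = (k/2 + sqrt(2))*(k - 5)*(k + 5)*(k + 2*sqrt(2))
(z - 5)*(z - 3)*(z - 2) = z^3 - 10*z^2 + 31*z - 30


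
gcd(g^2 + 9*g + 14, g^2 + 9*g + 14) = g^2 + 9*g + 14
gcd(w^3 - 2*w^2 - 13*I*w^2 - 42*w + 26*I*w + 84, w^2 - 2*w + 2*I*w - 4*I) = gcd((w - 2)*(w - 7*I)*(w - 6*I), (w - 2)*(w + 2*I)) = w - 2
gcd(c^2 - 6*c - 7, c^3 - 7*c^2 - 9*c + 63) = c - 7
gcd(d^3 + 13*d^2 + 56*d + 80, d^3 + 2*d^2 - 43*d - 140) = d^2 + 9*d + 20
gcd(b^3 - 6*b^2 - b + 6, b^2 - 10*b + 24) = b - 6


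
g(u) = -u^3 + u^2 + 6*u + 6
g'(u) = -3*u^2 + 2*u + 6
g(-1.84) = 4.58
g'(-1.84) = -7.84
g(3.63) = -6.88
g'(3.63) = -26.27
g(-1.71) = 3.66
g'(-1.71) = -6.19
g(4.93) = -59.94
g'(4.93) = -57.05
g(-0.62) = 2.90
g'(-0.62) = 3.61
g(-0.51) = 3.33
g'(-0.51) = 4.20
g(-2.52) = 13.23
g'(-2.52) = -18.09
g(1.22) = 12.99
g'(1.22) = 3.97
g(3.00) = 6.00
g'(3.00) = -15.00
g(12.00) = -1506.00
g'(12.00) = -402.00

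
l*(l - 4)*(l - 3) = l^3 - 7*l^2 + 12*l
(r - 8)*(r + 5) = r^2 - 3*r - 40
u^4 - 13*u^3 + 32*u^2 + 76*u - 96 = (u - 8)*(u - 6)*(u - 1)*(u + 2)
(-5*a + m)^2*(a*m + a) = 25*a^3*m + 25*a^3 - 10*a^2*m^2 - 10*a^2*m + a*m^3 + a*m^2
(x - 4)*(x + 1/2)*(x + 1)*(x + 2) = x^4 - x^3/2 - 21*x^2/2 - 13*x - 4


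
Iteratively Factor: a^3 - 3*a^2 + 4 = (a - 2)*(a^2 - a - 2) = (a - 2)*(a + 1)*(a - 2)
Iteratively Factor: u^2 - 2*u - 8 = (u - 4)*(u + 2)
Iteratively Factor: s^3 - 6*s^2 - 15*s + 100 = (s - 5)*(s^2 - s - 20) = (s - 5)^2*(s + 4)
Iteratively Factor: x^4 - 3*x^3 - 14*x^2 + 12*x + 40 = (x + 2)*(x^3 - 5*x^2 - 4*x + 20) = (x - 2)*(x + 2)*(x^2 - 3*x - 10) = (x - 2)*(x + 2)^2*(x - 5)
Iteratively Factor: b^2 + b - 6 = (b + 3)*(b - 2)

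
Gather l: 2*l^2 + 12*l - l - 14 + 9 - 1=2*l^2 + 11*l - 6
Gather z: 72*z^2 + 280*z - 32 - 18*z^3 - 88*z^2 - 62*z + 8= -18*z^3 - 16*z^2 + 218*z - 24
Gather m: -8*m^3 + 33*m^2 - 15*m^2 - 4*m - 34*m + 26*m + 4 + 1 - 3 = -8*m^3 + 18*m^2 - 12*m + 2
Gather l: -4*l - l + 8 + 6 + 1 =15 - 5*l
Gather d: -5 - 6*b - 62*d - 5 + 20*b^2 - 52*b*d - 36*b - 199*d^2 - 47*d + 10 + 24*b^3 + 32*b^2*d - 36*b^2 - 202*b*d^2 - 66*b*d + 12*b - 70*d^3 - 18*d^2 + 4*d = 24*b^3 - 16*b^2 - 30*b - 70*d^3 + d^2*(-202*b - 217) + d*(32*b^2 - 118*b - 105)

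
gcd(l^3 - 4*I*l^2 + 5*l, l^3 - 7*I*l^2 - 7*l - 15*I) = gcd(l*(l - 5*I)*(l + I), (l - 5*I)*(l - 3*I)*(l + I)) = l^2 - 4*I*l + 5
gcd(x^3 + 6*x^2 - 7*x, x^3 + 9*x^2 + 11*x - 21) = x^2 + 6*x - 7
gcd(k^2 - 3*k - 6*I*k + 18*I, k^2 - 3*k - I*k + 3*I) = k - 3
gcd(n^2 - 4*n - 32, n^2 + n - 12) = n + 4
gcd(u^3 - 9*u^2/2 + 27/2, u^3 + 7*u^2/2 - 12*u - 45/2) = u^2 - 3*u/2 - 9/2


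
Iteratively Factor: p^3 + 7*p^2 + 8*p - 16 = (p + 4)*(p^2 + 3*p - 4) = (p - 1)*(p + 4)*(p + 4)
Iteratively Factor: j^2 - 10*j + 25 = (j - 5)*(j - 5)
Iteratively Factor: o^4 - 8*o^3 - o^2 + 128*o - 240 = (o - 4)*(o^3 - 4*o^2 - 17*o + 60) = (o - 4)*(o + 4)*(o^2 - 8*o + 15) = (o - 5)*(o - 4)*(o + 4)*(o - 3)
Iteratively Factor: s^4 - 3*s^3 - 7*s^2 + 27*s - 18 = (s - 2)*(s^3 - s^2 - 9*s + 9) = (s - 3)*(s - 2)*(s^2 + 2*s - 3) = (s - 3)*(s - 2)*(s - 1)*(s + 3)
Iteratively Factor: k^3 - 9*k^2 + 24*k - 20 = (k - 2)*(k^2 - 7*k + 10) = (k - 5)*(k - 2)*(k - 2)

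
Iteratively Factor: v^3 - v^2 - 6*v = (v - 3)*(v^2 + 2*v) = (v - 3)*(v + 2)*(v)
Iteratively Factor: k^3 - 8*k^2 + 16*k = (k)*(k^2 - 8*k + 16) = k*(k - 4)*(k - 4)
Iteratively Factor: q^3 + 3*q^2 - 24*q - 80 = (q + 4)*(q^2 - q - 20) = (q + 4)^2*(q - 5)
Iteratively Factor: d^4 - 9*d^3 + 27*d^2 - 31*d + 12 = (d - 4)*(d^3 - 5*d^2 + 7*d - 3) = (d - 4)*(d - 1)*(d^2 - 4*d + 3) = (d - 4)*(d - 1)^2*(d - 3)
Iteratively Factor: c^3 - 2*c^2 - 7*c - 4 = (c - 4)*(c^2 + 2*c + 1) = (c - 4)*(c + 1)*(c + 1)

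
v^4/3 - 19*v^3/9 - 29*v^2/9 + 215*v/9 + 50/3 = (v/3 + 1)*(v - 5)^2*(v + 2/3)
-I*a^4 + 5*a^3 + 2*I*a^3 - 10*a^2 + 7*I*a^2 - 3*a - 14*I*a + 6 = (a - 2)*(a + I)*(a + 3*I)*(-I*a + 1)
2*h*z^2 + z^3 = z^2*(2*h + z)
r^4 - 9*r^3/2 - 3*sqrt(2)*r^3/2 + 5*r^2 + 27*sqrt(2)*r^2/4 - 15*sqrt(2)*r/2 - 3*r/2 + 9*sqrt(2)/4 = (r - 3)*(r - 1)*(r - 1/2)*(r - 3*sqrt(2)/2)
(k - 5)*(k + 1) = k^2 - 4*k - 5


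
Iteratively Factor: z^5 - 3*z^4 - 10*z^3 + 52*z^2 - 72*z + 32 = (z - 2)*(z^4 - z^3 - 12*z^2 + 28*z - 16) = (z - 2)^2*(z^3 + z^2 - 10*z + 8) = (z - 2)^2*(z - 1)*(z^2 + 2*z - 8) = (z - 2)^3*(z - 1)*(z + 4)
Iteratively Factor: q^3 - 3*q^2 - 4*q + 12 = (q - 2)*(q^2 - q - 6) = (q - 2)*(q + 2)*(q - 3)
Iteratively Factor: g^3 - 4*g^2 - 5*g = (g)*(g^2 - 4*g - 5) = g*(g + 1)*(g - 5)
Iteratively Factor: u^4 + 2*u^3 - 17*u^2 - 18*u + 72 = (u + 3)*(u^3 - u^2 - 14*u + 24) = (u - 3)*(u + 3)*(u^2 + 2*u - 8) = (u - 3)*(u + 3)*(u + 4)*(u - 2)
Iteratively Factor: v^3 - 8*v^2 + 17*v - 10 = (v - 5)*(v^2 - 3*v + 2) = (v - 5)*(v - 2)*(v - 1)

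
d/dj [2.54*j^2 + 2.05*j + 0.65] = 5.08*j + 2.05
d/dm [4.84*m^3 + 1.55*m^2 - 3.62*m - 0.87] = 14.52*m^2 + 3.1*m - 3.62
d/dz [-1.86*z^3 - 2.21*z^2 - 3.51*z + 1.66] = -5.58*z^2 - 4.42*z - 3.51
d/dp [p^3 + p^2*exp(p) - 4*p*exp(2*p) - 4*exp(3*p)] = p^2*exp(p) + 3*p^2 - 8*p*exp(2*p) + 2*p*exp(p) - 12*exp(3*p) - 4*exp(2*p)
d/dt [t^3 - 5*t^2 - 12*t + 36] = 3*t^2 - 10*t - 12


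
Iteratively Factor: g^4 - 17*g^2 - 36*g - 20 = (g - 5)*(g^3 + 5*g^2 + 8*g + 4) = (g - 5)*(g + 2)*(g^2 + 3*g + 2) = (g - 5)*(g + 2)^2*(g + 1)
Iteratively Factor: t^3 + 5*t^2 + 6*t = (t)*(t^2 + 5*t + 6) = t*(t + 3)*(t + 2)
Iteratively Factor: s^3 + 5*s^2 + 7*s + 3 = (s + 1)*(s^2 + 4*s + 3) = (s + 1)*(s + 3)*(s + 1)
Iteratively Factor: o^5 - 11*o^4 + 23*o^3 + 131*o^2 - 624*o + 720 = (o + 4)*(o^4 - 15*o^3 + 83*o^2 - 201*o + 180) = (o - 5)*(o + 4)*(o^3 - 10*o^2 + 33*o - 36) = (o - 5)*(o - 4)*(o + 4)*(o^2 - 6*o + 9) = (o - 5)*(o - 4)*(o - 3)*(o + 4)*(o - 3)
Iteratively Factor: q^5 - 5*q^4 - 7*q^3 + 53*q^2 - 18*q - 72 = (q - 2)*(q^4 - 3*q^3 - 13*q^2 + 27*q + 36) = (q - 2)*(q + 1)*(q^3 - 4*q^2 - 9*q + 36) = (q - 3)*(q - 2)*(q + 1)*(q^2 - q - 12) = (q - 3)*(q - 2)*(q + 1)*(q + 3)*(q - 4)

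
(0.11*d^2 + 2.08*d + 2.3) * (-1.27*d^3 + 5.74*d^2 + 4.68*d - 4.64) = -0.1397*d^5 - 2.0102*d^4 + 9.533*d^3 + 22.426*d^2 + 1.1128*d - 10.672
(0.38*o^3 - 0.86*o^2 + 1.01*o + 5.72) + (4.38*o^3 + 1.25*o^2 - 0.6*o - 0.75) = 4.76*o^3 + 0.39*o^2 + 0.41*o + 4.97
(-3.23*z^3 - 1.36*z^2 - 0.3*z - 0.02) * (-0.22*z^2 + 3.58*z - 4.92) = 0.7106*z^5 - 11.2642*z^4 + 11.0888*z^3 + 5.6216*z^2 + 1.4044*z + 0.0984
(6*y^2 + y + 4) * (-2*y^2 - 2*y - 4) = -12*y^4 - 14*y^3 - 34*y^2 - 12*y - 16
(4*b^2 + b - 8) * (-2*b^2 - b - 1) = -8*b^4 - 6*b^3 + 11*b^2 + 7*b + 8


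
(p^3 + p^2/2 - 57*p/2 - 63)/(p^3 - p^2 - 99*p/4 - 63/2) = 2*(p + 3)/(2*p + 3)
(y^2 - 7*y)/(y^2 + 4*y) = (y - 7)/(y + 4)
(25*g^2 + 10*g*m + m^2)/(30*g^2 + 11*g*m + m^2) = (5*g + m)/(6*g + m)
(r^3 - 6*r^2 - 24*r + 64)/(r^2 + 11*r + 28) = (r^2 - 10*r + 16)/(r + 7)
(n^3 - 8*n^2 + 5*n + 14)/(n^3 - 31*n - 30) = (n^2 - 9*n + 14)/(n^2 - n - 30)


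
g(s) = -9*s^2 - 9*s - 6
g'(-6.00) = 99.00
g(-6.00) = -276.00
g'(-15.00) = 261.00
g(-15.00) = -1896.00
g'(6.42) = -124.56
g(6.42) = -434.73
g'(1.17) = -30.06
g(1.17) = -28.85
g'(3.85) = -78.30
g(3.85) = -174.05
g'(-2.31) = 32.58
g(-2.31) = -33.23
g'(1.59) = -37.62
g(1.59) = -43.06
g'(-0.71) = 3.78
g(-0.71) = -4.15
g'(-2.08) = 28.44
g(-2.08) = -26.22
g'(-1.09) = 10.62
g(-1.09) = -6.88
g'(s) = -18*s - 9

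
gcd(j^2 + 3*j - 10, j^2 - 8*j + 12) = j - 2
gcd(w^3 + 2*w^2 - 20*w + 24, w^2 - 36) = w + 6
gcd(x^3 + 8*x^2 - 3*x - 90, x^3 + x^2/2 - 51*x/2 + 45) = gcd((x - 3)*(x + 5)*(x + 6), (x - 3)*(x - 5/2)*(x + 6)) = x^2 + 3*x - 18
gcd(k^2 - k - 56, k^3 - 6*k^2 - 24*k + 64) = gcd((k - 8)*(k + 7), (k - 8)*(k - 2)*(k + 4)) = k - 8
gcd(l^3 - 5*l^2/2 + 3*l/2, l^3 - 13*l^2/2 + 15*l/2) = l^2 - 3*l/2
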